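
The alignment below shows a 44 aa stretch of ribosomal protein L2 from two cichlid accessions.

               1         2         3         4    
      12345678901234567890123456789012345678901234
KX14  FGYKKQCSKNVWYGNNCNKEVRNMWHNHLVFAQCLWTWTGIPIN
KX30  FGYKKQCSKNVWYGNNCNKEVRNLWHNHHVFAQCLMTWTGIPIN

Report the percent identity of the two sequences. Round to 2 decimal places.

The sequences differ at positions 24 (M/L), 29 (L/H), 36 (W/M).
41 of the 44 sites match, so the percent identity is 41/44 × 100 = 93.18%.

93.18%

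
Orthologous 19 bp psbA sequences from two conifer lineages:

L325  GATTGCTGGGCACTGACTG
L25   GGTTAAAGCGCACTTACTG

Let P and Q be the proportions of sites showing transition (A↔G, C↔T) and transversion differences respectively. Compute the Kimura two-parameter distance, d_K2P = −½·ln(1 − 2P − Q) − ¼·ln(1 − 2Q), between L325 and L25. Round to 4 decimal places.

Mismatches occur at site 2 (A→G, transition), site 5 (G→A, transition), site 6 (C→A, transversion), site 7 (T→A, transversion), site 9 (G→C, transversion), site 15 (G→T, transversion).
Of the 6 differences, 2 transitions and 4 transversions over 19 sites: P = 2/19 = 0.105263, Q = 4/19 = 0.210526.
d = −0.5·ln(0.578948) − 0.25·ln(0.578948) = −0.5·(-0.546543) − 0.25·(-0.546543) = 0.4099.

0.4099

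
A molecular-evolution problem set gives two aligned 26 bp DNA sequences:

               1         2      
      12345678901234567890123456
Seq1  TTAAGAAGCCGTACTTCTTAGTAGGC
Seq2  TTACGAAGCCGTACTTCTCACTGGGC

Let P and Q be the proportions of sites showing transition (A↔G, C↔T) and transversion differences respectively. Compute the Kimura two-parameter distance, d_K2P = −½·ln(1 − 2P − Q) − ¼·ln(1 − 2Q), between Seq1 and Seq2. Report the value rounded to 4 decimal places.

0.1729

Mismatches occur at site 4 (A↔C, transversion), site 19 (T↔C, transition), site 21 (G↔C, transversion), site 23 (A↔G, transition).
Of the 4 differences, 2 transitions and 2 transversions over 26 sites: P = 2/26 = 0.076923, Q = 2/26 = 0.076923.
d = −0.5·ln(0.769231) − 0.25·ln(0.846154) = −0.5·(-0.262364) − 0.25·(-0.167054) = 0.1729.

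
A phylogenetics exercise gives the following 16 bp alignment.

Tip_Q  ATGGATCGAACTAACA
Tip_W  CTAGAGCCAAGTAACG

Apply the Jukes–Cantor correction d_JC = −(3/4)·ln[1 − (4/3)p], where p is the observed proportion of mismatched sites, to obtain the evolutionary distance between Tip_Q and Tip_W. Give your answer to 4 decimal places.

0.5199

Mismatches occur at site 1 (A/C), site 3 (G/A), site 6 (T/G), site 8 (G/C), site 11 (C/G), site 16 (A/G).
p = 6/16 = 0.375000.
d = −0.75 · ln(1 − (4/3)·0.375000) = −0.75 · ln(0.500000) = −0.75 · (-0.693147) = 0.5199.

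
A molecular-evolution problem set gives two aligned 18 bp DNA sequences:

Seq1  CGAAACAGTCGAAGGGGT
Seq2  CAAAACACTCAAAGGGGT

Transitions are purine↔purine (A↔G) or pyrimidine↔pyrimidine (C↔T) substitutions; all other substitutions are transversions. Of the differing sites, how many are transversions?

The sequences differ at positions 2 (G/A, transition), 8 (G/C, transversion), 11 (G/A, transition).
Of the 3 differences, 2 transitions and 1 transversion, so the answer is 1.

1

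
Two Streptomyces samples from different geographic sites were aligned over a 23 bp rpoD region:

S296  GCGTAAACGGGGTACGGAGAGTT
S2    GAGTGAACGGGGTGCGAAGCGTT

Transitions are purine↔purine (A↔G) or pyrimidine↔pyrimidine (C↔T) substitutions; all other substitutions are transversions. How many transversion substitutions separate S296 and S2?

2

Mismatches occur at site 2 (C↔A, transversion), site 5 (A↔G, transition), site 14 (A↔G, transition), site 17 (G↔A, transition), site 20 (A↔C, transversion).
Of the 5 differences, 3 transitions and 2 transversions, so the answer is 2.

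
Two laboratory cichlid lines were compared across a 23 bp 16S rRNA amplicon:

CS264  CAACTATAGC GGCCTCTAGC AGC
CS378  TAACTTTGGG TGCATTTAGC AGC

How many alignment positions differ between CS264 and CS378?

The sequences differ at positions 1 (C/T), 6 (A/T), 8 (A/G), 10 (C/G), 11 (G/T), 14 (C/A), 16 (C/T).
That gives 7 mismatches out of 23 aligned sites, so the Hamming distance is 7.

7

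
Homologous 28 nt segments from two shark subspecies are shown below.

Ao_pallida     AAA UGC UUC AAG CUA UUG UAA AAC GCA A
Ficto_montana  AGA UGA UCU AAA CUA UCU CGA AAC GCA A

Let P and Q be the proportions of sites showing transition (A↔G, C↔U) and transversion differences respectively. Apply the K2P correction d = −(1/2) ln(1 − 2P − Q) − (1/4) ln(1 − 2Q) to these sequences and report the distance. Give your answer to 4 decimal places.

0.4622

Differing sites — 2:A/G (Ti); 6:C/A (Tv); 8:U/C (Ti); 9:C/U (Ti); 12:G/A (Ti); 17:U/C (Ti); 18:G/U (Tv); 19:U/C (Ti); 20:A/G (Ti).
Of the 9 differences, 7 transitions and 2 transversions over 28 sites: P = 7/28 = 0.250000, Q = 2/28 = 0.071429.
d = −0.5·ln(0.428571) − 0.25·ln(0.857142) = −0.5·(-0.847299) − 0.25·(-0.154152) = 0.4622.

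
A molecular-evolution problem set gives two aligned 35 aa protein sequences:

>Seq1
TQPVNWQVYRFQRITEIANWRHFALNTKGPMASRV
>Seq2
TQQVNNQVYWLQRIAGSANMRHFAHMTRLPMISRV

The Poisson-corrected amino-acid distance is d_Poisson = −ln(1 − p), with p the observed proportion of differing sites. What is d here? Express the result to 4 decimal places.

0.4643

The sequences differ at positions 3 (P/Q), 6 (W/N), 10 (R/W), 11 (F/L), 15 (T/A), 16 (E/G), 17 (I/S), 20 (W/M), 25 (L/H), 26 (N/M), 28 (K/R), 29 (G/L), 32 (A/I).
p = 13/35 = 0.371429.
d = −ln(1 − 0.371429) = −ln(0.628571) = 0.4643.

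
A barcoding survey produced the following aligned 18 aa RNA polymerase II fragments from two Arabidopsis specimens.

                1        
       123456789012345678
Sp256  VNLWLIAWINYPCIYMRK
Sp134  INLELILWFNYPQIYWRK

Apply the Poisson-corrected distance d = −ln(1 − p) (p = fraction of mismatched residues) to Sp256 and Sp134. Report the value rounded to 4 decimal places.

0.4055

Differing sites — 1:V/I; 4:W/E; 7:A/L; 9:I/F; 13:C/Q; 16:M/W.
p = 6/18 = 0.333333.
d = −ln(1 − 0.333333) = −ln(0.666667) = 0.4055.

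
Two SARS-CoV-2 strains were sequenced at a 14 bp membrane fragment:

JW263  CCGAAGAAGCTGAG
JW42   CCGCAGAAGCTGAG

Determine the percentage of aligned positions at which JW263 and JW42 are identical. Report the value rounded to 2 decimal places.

Differing sites — 4:A/C.
13 of the 14 sites match, so the percent identity is 13/14 × 100 = 92.86%.

92.86%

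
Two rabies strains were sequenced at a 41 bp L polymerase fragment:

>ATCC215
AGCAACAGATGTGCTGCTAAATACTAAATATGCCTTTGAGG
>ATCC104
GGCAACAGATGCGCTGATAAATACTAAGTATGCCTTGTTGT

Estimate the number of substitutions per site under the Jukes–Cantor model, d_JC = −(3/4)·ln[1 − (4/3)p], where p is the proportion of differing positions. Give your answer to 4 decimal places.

0.2260

The sequences differ at positions 1 (A/G), 12 (T/C), 17 (C/A), 28 (A/G), 37 (T/G), 38 (G/T), 39 (A/T), 41 (G/T).
p = 8/41 = 0.195122.
d = −0.75 · ln(1 − (4/3)·0.195122) = −0.75 · ln(0.739837) = −0.75 · (-0.301325) = 0.2260.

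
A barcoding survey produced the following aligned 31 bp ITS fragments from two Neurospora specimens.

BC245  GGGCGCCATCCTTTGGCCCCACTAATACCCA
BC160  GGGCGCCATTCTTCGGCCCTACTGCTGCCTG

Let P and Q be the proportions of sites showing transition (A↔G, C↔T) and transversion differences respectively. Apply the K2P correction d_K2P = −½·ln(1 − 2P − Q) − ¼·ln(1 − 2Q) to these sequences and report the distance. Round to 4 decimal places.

The sequences differ at positions 10 (C/T, transition), 14 (T/C, transition), 20 (C/T, transition), 24 (A/G, transition), 25 (A/C, transversion), 27 (A/G, transition), 30 (C/T, transition), 31 (A/G, transition).
Of the 8 differences, 7 transitions and 1 transversion over 31 sites: P = 7/31 = 0.225806, Q = 1/31 = 0.032258.
d = −0.5·ln(0.516130) − 0.25·ln(0.935484) = −0.5·(-0.661397) − 0.25·(-0.066691) = 0.3474.

0.3474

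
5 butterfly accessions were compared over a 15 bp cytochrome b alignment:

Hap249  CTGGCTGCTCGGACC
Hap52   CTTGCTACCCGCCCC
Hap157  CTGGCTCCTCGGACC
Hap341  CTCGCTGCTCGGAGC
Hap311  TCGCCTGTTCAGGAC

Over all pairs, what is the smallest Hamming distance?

Pairwise Hamming distances:
  Hap249 vs Hap52: 5
  Hap249 vs Hap157: 1
  Hap249 vs Hap341: 2
  Hap249 vs Hap311: 7
  Hap52 vs Hap157: 5
  Hap52 vs Hap341: 6
  Hap52 vs Hap311: 11
  Hap157 vs Hap341: 3
  Hap157 vs Hap311: 8
  Hap341 vs Hap311: 8
The smallest is 1, between Hap249 and Hap157.

1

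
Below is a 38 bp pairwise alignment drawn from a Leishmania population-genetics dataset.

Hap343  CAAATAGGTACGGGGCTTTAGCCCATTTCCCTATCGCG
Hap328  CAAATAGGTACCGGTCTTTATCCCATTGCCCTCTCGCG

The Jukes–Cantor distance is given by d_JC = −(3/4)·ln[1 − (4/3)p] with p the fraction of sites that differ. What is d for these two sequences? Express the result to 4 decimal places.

Mismatches occur at site 12 (G↔C), site 15 (G↔T), site 21 (G↔T), site 28 (T↔G), site 33 (A↔C).
p = 5/38 = 0.131579.
d = −0.75 · ln(1 − (4/3)·0.131579) = −0.75 · ln(0.824561) = −0.75 · (-0.192904) = 0.1447.

0.1447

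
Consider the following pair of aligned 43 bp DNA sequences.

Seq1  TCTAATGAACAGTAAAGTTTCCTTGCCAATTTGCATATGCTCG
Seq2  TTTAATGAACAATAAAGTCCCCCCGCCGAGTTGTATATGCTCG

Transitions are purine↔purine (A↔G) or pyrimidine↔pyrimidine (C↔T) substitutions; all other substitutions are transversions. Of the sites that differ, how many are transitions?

Mismatches occur at site 2 (C/T, transition), site 12 (G/A, transition), site 19 (T/C, transition), site 20 (T/C, transition), site 23 (T/C, transition), site 24 (T/C, transition), site 28 (A/G, transition), site 30 (T/G, transversion), site 34 (C/T, transition).
Of the 9 differences, 8 transitions and 1 transversion, so the answer is 8.

8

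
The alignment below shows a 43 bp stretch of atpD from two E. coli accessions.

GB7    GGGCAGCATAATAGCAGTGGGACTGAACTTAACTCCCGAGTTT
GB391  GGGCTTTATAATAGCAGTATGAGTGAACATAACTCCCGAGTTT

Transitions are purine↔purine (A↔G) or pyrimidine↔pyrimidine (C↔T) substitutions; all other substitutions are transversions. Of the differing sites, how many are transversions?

5

Differing sites — 5:A/T (Tv); 6:G/T (Tv); 7:C/T (Ti); 19:G/A (Ti); 20:G/T (Tv); 23:C/G (Tv); 29:T/A (Tv).
Of the 7 differences, 2 transitions and 5 transversions, so the answer is 5.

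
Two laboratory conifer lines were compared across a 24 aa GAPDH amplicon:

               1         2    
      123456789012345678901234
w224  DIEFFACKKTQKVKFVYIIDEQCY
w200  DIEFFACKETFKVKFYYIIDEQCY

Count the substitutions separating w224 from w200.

3

The sequences differ at positions 9 (K/E), 11 (Q/F), 16 (V/Y).
That gives 3 mismatches out of 24 aligned sites, so the Hamming distance is 3.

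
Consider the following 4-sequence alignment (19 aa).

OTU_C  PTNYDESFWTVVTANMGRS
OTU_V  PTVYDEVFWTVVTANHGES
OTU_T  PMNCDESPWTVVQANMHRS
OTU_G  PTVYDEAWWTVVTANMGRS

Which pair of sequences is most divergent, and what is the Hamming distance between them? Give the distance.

9

Pairwise Hamming distances:
  OTU_C vs OTU_V: 4
  OTU_C vs OTU_T: 5
  OTU_C vs OTU_G: 3
  OTU_V vs OTU_T: 9
  OTU_V vs OTU_G: 4
  OTU_T vs OTU_G: 7
The largest is 9, between OTU_V and OTU_T.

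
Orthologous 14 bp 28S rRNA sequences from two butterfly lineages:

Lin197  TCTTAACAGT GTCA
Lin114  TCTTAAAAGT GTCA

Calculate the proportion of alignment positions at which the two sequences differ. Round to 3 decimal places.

0.071

The sequences differ at position 7 (C/A).
There are 1 differences over 14 sites, so p = 1/14 = 0.071.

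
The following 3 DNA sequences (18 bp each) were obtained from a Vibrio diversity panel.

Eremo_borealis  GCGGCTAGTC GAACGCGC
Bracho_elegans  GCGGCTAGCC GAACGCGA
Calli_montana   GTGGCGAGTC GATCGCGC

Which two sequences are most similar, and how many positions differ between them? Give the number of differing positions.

Pairwise Hamming distances:
  Eremo_borealis vs Bracho_elegans: 2
  Eremo_borealis vs Calli_montana: 3
  Bracho_elegans vs Calli_montana: 5
The smallest is 2, between Eremo_borealis and Bracho_elegans.

2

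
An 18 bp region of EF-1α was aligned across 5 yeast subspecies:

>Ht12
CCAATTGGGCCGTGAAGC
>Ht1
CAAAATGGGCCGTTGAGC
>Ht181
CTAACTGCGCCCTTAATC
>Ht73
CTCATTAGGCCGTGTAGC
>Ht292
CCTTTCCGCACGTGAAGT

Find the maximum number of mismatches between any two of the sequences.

Pairwise Hamming distances:
  Ht12 vs Ht1: 4
  Ht12 vs Ht181: 6
  Ht12 vs Ht73: 4
  Ht12 vs Ht292: 7
  Ht1 vs Ht181: 6
  Ht1 vs Ht73: 6
  Ht1 vs Ht292: 11
  Ht181 vs Ht73: 8
  Ht181 vs Ht292: 13
  Ht73 vs Ht292: 9
The largest is 13, between Ht181 and Ht292.

13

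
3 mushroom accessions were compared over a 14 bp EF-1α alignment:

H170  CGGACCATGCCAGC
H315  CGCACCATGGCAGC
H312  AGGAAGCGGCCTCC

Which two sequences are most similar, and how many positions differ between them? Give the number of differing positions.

Pairwise Hamming distances:
  H170 vs H315: 2
  H170 vs H312: 7
  H315 vs H312: 9
The smallest is 2, between H170 and H315.

2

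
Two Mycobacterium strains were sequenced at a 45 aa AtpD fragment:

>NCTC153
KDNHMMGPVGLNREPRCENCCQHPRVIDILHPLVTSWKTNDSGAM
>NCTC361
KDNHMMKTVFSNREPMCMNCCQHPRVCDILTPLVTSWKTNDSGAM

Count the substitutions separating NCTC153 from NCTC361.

Mismatches occur at site 7 (G→K), site 8 (P→T), site 10 (G→F), site 11 (L→S), site 16 (R→M), site 18 (E→M), site 27 (I→C), site 31 (H→T).
That gives 8 mismatches out of 45 aligned sites, so the Hamming distance is 8.

8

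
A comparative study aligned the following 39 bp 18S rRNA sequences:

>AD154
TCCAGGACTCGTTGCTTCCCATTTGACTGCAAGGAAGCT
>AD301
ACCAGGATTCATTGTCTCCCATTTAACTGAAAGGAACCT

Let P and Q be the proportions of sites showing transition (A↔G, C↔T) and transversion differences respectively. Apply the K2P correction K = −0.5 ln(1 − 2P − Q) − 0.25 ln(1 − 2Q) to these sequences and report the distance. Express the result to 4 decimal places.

Mismatches occur at site 1 (T/A, transversion), site 8 (C/T, transition), site 11 (G/A, transition), site 15 (C/T, transition), site 16 (T/C, transition), site 25 (G/A, transition), site 30 (C/A, transversion), site 37 (G/C, transversion).
Of the 8 differences, 5 transitions and 3 transversions over 39 sites: P = 5/39 = 0.128205, Q = 3/39 = 0.076923.
d = −0.5·ln(0.666667) − 0.25·ln(0.846154) = −0.5·(-0.405465) − 0.25·(-0.167054) = 0.2445.

0.2445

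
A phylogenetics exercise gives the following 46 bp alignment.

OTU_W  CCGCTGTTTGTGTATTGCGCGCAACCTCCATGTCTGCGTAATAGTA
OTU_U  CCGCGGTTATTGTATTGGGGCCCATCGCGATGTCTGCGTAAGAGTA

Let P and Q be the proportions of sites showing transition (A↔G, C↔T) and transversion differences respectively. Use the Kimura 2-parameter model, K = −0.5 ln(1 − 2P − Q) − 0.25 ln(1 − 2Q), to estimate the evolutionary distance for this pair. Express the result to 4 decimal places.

0.2938

The sequences differ at positions 5 (T/G, transversion), 9 (T/A, transversion), 10 (G/T, transversion), 18 (C/G, transversion), 20 (C/G, transversion), 21 (G/C, transversion), 23 (A/C, transversion), 25 (C/T, transition), 27 (T/G, transversion), 29 (C/G, transversion), 42 (T/G, transversion).
Of the 11 differences, 1 transition and 10 transversions over 46 sites: P = 1/46 = 0.021739, Q = 10/46 = 0.217391.
d = −0.5·ln(0.739131) − 0.25·ln(0.565218) = −0.5·(-0.302280) − 0.25·(-0.570544) = 0.2938.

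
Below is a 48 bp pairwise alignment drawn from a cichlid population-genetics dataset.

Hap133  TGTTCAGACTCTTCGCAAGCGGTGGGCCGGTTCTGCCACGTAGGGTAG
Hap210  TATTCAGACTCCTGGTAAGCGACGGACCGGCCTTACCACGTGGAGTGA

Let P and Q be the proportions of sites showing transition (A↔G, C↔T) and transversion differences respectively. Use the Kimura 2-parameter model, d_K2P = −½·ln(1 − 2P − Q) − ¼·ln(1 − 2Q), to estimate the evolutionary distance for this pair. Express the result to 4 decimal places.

0.4740

The sequences differ at positions 2 (G/A, transition), 12 (T/C, transition), 14 (C/G, transversion), 16 (C/T, transition), 22 (G/A, transition), 23 (T/C, transition), 26 (G/A, transition), 31 (T/C, transition), 32 (T/C, transition), 33 (C/T, transition), 35 (G/A, transition), 42 (A/G, transition), 44 (G/A, transition), 47 (A/G, transition), 48 (G/A, transition).
Of the 15 differences, 14 transitions and 1 transversion over 48 sites: P = 14/48 = 0.291667, Q = 1/48 = 0.020833.
d = −0.5·ln(0.395833) − 0.25·ln(0.958334) = −0.5·(-0.926763) − 0.25·(-0.042559) = 0.4740.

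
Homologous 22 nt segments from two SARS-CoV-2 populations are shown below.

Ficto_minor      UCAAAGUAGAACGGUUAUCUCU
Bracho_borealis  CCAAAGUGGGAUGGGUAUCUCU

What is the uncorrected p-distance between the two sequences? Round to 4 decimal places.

0.2273

The sequences differ at positions 1 (U/C), 8 (A/G), 10 (A/G), 12 (C/U), 15 (U/G).
There are 5 differences over 22 sites, so p = 5/22 = 0.2273.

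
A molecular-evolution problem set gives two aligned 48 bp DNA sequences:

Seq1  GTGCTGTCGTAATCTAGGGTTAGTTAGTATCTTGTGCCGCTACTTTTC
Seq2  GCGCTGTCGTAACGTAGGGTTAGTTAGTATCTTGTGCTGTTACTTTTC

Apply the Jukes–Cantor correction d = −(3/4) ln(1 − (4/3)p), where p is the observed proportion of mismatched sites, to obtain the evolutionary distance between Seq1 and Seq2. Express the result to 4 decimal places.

0.1121

Mismatches occur at site 2 (T/C), site 13 (T/C), site 14 (C/G), site 38 (C/T), site 40 (C/T).
p = 5/48 = 0.104167.
d = −0.75 · ln(1 − (4/3)·0.104167) = −0.75 · ln(0.861111) = −0.75 · (-0.149532) = 0.1121.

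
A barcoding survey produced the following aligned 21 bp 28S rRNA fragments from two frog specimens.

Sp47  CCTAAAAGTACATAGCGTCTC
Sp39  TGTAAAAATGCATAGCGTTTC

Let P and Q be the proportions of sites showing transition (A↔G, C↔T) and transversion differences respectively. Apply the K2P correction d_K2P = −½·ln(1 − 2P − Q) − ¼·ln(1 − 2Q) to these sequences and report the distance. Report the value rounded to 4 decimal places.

Differing sites — 1:C/T (Ti); 2:C/G (Tv); 8:G/A (Ti); 10:A/G (Ti); 19:C/T (Ti).
Of the 5 differences, 4 transitions and 1 transversion over 21 sites: P = 4/21 = 0.190476, Q = 1/21 = 0.047619.
d = −0.5·ln(0.571429) − 0.25·ln(0.904762) = −0.5·(-0.559615) − 0.25·(-0.100083) = 0.3048.

0.3048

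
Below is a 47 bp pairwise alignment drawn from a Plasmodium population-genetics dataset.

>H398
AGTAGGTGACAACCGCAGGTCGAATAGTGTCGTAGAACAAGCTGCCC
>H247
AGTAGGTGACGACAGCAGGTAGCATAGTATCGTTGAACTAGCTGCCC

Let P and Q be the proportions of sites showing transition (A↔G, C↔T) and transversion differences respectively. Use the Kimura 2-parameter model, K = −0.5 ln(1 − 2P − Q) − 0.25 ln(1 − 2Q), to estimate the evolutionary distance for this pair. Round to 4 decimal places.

Mismatches occur at site 11 (A↔G, transition), site 14 (C↔A, transversion), site 21 (C↔A, transversion), site 23 (A↔C, transversion), site 29 (G↔A, transition), site 34 (A↔T, transversion), site 39 (A↔T, transversion).
Of the 7 differences, 2 transitions and 5 transversions over 47 sites: P = 2/47 = 0.042553, Q = 5/47 = 0.106383.
d = −0.5·ln(0.808511) − 0.25·ln(0.787234) = −0.5·(-0.212561) − 0.25·(-0.239230) = 0.1661.

0.1661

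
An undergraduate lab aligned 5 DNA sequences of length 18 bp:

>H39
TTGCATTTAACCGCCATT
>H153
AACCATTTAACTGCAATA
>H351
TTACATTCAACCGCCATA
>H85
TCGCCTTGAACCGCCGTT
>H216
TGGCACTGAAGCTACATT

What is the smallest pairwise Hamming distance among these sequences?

3

Pairwise Hamming distances:
  H39 vs H153: 6
  H39 vs H351: 3
  H39 vs H85: 4
  H39 vs H216: 6
  H153 vs H351: 6
  H153 vs H85: 9
  H153 vs H216: 11
  H351 vs H85: 6
  H351 vs H216: 8
  H85 vs H216: 7
The smallest is 3, between H39 and H351.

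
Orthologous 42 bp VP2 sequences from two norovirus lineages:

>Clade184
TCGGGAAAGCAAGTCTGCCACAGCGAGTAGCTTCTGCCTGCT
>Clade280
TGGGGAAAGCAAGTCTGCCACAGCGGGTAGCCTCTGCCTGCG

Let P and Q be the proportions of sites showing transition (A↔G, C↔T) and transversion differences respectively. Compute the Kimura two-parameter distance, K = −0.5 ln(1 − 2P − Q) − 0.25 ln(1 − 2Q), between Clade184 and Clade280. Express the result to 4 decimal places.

Differing sites — 2:C/G (Tv); 26:A/G (Ti); 32:T/C (Ti); 42:T/G (Tv).
Of the 4 differences, 2 transitions and 2 transversions over 42 sites: P = 2/42 = 0.047619, Q = 2/42 = 0.047619.
d = −0.5·ln(0.857143) − 0.25·ln(0.904762) = −0.5·(-0.154151) − 0.25·(-0.100083) = 0.1021.

0.1021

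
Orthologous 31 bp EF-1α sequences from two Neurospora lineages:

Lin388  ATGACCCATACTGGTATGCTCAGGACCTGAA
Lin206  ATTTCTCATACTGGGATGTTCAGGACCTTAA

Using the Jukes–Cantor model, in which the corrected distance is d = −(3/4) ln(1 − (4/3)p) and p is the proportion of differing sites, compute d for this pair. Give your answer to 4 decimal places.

0.2239

Differing sites — 3:G/T; 4:A/T; 6:C/T; 15:T/G; 19:C/T; 29:G/T.
p = 6/31 = 0.193548.
d = −0.75 · ln(1 − (4/3)·0.193548) = −0.75 · ln(0.741936) = −0.75 · (-0.298492) = 0.2239.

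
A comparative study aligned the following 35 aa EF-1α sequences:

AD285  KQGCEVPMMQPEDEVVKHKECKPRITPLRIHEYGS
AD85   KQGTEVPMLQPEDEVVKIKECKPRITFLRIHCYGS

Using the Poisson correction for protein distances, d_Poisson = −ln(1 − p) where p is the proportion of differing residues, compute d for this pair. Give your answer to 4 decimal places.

0.1542

Mismatches occur at site 4 (C↔T), site 9 (M↔L), site 18 (H↔I), site 27 (P↔F), site 32 (E↔C).
p = 5/35 = 0.142857.
d = −ln(1 − 0.142857) = −ln(0.857143) = 0.1542.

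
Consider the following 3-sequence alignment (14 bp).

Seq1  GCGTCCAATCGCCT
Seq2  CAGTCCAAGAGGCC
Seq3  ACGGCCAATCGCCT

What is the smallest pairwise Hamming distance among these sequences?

Pairwise Hamming distances:
  Seq1 vs Seq2: 6
  Seq1 vs Seq3: 2
  Seq2 vs Seq3: 7
The smallest is 2, between Seq1 and Seq3.

2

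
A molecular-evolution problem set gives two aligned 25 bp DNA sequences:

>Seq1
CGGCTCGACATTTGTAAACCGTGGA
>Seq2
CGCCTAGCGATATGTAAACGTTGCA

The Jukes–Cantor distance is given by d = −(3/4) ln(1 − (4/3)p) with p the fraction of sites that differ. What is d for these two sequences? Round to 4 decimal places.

Mismatches occur at site 3 (G↔C), site 6 (C↔A), site 8 (A↔C), site 9 (C↔G), site 12 (T↔A), site 20 (C↔G), site 21 (G↔T), site 24 (G↔C).
p = 8/25 = 0.320000.
d = −0.75 · ln(1 − (4/3)·0.320000) = −0.75 · ln(0.573333) = −0.75 · (-0.556289) = 0.4172.

0.4172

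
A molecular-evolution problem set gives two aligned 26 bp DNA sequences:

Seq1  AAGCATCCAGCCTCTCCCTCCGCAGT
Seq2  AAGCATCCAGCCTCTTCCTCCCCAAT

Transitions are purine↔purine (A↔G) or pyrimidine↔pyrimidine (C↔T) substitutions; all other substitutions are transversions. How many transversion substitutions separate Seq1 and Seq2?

1

The sequences differ at positions 16 (C/T, transition), 22 (G/C, transversion), 25 (G/A, transition).
Of the 3 differences, 2 transitions and 1 transversion, so the answer is 1.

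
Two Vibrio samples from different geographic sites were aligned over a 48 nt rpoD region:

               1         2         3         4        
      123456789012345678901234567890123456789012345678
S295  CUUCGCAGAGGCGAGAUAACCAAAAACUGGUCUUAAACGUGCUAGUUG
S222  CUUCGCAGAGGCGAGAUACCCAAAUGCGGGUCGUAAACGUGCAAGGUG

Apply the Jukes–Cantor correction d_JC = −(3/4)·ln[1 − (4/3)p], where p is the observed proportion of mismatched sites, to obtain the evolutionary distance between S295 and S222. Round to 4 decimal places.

Mismatches occur at site 19 (A/C), site 25 (A/U), site 26 (A/G), site 28 (U/G), site 33 (U/G), site 43 (U/A), site 46 (U/G).
p = 7/48 = 0.145833.
d = −0.75 · ln(1 − (4/3)·0.145833) = −0.75 · ln(0.805556) = −0.75 · (-0.216223) = 0.1622.

0.1622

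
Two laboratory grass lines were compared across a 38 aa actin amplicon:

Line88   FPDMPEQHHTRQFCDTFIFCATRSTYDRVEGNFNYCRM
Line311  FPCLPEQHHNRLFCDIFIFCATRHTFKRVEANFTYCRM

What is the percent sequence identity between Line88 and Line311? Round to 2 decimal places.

The sequences differ at positions 3 (D/C), 4 (M/L), 10 (T/N), 12 (Q/L), 16 (T/I), 24 (S/H), 26 (Y/F), 27 (D/K), 31 (G/A), 34 (N/T).
28 of the 38 sites match, so the percent identity is 28/38 × 100 = 73.68%.

73.68%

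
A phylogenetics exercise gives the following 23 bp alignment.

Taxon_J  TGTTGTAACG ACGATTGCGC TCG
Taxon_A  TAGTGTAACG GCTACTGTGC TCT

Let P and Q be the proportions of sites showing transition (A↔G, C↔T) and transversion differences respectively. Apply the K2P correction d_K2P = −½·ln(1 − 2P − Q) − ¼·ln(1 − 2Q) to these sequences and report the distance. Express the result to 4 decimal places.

0.4009

Mismatches occur at site 2 (G→A, transition), site 3 (T→G, transversion), site 11 (A→G, transition), site 13 (G→T, transversion), site 15 (T→C, transition), site 18 (C→T, transition), site 23 (G→T, transversion).
Of the 7 differences, 4 transitions and 3 transversions over 23 sites: P = 4/23 = 0.173913, Q = 3/23 = 0.130435.
d = −0.5·ln(0.521739) − 0.25·ln(0.739130) = −0.5·(-0.650588) − 0.25·(-0.302281) = 0.4009.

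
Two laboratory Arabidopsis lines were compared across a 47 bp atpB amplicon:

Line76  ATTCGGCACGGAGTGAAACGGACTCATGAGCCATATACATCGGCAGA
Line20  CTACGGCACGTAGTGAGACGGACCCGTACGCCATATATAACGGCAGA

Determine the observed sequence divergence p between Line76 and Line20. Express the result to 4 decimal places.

Differing sites — 1:A/C; 3:T/A; 11:G/T; 17:A/G; 24:T/C; 26:A/G; 28:G/A; 29:A/C; 38:C/T; 40:T/A.
There are 10 differences over 47 sites, so p = 10/47 = 0.2128.

0.2128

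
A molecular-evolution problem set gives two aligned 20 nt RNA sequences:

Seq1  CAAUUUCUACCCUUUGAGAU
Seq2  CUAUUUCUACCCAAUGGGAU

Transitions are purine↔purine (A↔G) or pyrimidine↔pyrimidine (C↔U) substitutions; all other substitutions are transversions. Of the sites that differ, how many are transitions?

1

Differing sites — 2:A/U (Tv); 13:U/A (Tv); 14:U/A (Tv); 17:A/G (Ti).
Of the 4 differences, 1 transition and 3 transversions, so the answer is 1.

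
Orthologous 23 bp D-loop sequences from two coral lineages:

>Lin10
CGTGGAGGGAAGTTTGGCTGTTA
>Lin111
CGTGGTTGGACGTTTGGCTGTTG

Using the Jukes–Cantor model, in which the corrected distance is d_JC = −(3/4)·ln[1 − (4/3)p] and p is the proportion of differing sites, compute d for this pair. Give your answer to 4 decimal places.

0.1979

Differing sites — 6:A/T; 7:G/T; 11:A/C; 23:A/G.
p = 4/23 = 0.173913.
d = −0.75 · ln(1 − (4/3)·0.173913) = −0.75 · ln(0.768116) = −0.75 · (-0.263815) = 0.1979.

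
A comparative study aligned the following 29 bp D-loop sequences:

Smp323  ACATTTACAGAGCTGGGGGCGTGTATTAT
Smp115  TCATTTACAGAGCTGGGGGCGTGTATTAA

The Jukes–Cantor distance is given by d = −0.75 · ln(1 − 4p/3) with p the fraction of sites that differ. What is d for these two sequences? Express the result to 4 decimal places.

0.0723

The sequences differ at positions 1 (A/T), 29 (T/A).
p = 2/29 = 0.068966.
d = −0.75 · ln(1 − (4/3)·0.068966) = −0.75 · ln(0.908045) = −0.75 · (-0.096461) = 0.0723.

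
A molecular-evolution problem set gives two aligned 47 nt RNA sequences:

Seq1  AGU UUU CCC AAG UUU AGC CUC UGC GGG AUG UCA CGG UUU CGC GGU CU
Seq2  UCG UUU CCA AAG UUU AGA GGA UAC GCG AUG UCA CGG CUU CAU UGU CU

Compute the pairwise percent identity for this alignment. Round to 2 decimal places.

70.21%

Mismatches occur at site 1 (A→U), site 2 (G→C), site 3 (U→G), site 9 (C→A), site 18 (C→A), site 19 (C→G), site 20 (U→G), site 21 (C→A), site 23 (G→A), site 26 (G→C), site 37 (U→C), site 41 (G→A), site 42 (C→U), site 43 (G→U).
33 of the 47 sites match, so the percent identity is 33/47 × 100 = 70.21%.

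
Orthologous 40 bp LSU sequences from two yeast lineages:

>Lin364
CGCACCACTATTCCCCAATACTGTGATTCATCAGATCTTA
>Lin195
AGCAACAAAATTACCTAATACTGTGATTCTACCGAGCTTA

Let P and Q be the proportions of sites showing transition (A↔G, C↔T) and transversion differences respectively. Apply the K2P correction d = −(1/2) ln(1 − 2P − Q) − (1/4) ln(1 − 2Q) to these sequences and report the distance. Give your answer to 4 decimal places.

0.3103

Mismatches occur at site 1 (C→A, transversion), site 5 (C→A, transversion), site 8 (C→A, transversion), site 9 (T→A, transversion), site 13 (C→A, transversion), site 16 (C→T, transition), site 30 (A→T, transversion), site 31 (T→A, transversion), site 33 (A→C, transversion), site 36 (T→G, transversion).
Of the 10 differences, 1 transition and 9 transversions over 40 sites: P = 1/40 = 0.025000, Q = 9/40 = 0.225000.
d = −0.5·ln(0.725000) − 0.25·ln(0.550000) = −0.5·(-0.321584) − 0.25·(-0.597837) = 0.3103.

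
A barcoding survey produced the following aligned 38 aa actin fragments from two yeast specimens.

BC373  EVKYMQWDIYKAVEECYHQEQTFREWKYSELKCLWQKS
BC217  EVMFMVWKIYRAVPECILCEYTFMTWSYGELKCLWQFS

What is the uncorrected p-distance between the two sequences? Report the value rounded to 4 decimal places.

The sequences differ at positions 3 (K/M), 4 (Y/F), 6 (Q/V), 8 (D/K), 11 (K/R), 14 (E/P), 17 (Y/I), 18 (H/L), 19 (Q/C), 21 (Q/Y), 24 (R/M), 25 (E/T), 27 (K/S), 29 (S/G), 37 (K/F).
There are 15 differences over 38 sites, so p = 15/38 = 0.3947.

0.3947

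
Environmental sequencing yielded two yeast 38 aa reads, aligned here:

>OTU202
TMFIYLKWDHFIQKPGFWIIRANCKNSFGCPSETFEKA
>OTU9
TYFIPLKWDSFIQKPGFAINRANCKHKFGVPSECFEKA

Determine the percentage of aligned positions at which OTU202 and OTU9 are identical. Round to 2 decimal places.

76.32%

Mismatches occur at site 2 (M↔Y), site 5 (Y↔P), site 10 (H↔S), site 18 (W↔A), site 20 (I↔N), site 26 (N↔H), site 27 (S↔K), site 30 (C↔V), site 34 (T↔C).
29 of the 38 sites match, so the percent identity is 29/38 × 100 = 76.32%.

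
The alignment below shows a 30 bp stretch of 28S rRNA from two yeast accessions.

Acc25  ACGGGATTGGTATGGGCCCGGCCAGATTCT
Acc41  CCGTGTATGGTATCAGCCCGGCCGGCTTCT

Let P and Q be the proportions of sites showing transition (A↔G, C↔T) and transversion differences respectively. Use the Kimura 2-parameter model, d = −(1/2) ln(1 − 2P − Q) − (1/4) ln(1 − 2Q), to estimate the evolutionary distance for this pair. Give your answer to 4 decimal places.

Differing sites — 1:A/C (Tv); 4:G/T (Tv); 6:A/T (Tv); 7:T/A (Tv); 14:G/C (Tv); 15:G/A (Ti); 24:A/G (Ti); 26:A/C (Tv).
Of the 8 differences, 2 transitions and 6 transversions over 30 sites: P = 2/30 = 0.066667, Q = 6/30 = 0.200000.
d = −0.5·ln(0.666666) − 0.25·ln(0.600000) = −0.5·(-0.405466) − 0.25·(-0.510826) = 0.3304.

0.3304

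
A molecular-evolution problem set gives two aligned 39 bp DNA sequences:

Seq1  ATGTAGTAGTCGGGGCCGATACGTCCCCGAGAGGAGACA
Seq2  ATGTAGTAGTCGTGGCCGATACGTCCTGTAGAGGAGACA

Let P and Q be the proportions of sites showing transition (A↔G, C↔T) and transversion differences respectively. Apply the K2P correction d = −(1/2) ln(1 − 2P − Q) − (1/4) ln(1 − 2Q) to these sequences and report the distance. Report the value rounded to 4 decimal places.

The sequences differ at positions 13 (G/T, transversion), 27 (C/T, transition), 28 (C/G, transversion), 29 (G/T, transversion).
Of the 4 differences, 1 transition and 3 transversions over 39 sites: P = 1/39 = 0.025641, Q = 3/39 = 0.076923.
d = −0.5·ln(0.871795) − 0.25·ln(0.846154) = −0.5·(-0.137201) − 0.25·(-0.167054) = 0.1104.

0.1104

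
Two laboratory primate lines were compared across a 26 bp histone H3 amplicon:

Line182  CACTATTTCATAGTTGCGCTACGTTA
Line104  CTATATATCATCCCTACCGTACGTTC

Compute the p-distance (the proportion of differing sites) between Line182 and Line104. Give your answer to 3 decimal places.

0.385

Mismatches occur at site 2 (A→T), site 3 (C→A), site 7 (T→A), site 12 (A→C), site 13 (G→C), site 14 (T→C), site 16 (G→A), site 18 (G→C), site 19 (C→G), site 26 (A→C).
There are 10 differences over 26 sites, so p = 10/26 = 0.385.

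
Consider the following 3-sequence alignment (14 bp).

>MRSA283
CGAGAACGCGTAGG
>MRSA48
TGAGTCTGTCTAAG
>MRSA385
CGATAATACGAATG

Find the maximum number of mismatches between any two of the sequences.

9

Pairwise Hamming distances:
  MRSA283 vs MRSA48: 7
  MRSA283 vs MRSA385: 5
  MRSA48 vs MRSA385: 9
The largest is 9, between MRSA48 and MRSA385.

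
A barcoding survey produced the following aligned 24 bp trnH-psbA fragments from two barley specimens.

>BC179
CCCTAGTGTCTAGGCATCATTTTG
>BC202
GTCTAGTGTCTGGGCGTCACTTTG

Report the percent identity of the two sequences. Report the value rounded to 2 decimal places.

Differing sites — 1:C/G; 2:C/T; 12:A/G; 16:A/G; 20:T/C.
19 of the 24 sites match, so the percent identity is 19/24 × 100 = 79.17%.

79.17%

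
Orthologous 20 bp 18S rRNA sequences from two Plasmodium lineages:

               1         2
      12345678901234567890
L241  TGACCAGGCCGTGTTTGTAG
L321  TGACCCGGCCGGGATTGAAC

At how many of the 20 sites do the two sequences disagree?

5

Differing sites — 6:A/C; 12:T/G; 14:T/A; 18:T/A; 20:G/C.
That gives 5 mismatches out of 20 aligned sites, so the Hamming distance is 5.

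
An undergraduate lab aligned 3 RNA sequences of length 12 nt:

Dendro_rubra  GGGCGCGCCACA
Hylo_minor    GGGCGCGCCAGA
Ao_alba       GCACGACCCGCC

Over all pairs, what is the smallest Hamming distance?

1

Pairwise Hamming distances:
  Dendro_rubra vs Hylo_minor: 1
  Dendro_rubra vs Ao_alba: 6
  Hylo_minor vs Ao_alba: 7
The smallest is 1, between Dendro_rubra and Hylo_minor.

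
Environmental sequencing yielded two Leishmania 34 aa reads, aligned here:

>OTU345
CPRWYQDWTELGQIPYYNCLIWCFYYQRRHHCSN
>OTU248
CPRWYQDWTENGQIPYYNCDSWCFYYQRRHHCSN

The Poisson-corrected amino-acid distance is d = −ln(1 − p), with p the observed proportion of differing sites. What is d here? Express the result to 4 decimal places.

Differing sites — 11:L/N; 20:L/D; 21:I/S.
p = 3/34 = 0.088235.
d = −ln(1 − 0.088235) = −ln(0.911765) = 0.0924.

0.0924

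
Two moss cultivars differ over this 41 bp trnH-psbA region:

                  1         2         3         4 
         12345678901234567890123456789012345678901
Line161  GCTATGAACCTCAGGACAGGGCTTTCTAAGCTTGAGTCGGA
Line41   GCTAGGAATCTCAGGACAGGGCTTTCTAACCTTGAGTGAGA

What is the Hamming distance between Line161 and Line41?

5

Differing sites — 5:T/G; 9:C/T; 30:G/C; 38:C/G; 39:G/A.
That gives 5 mismatches out of 41 aligned sites, so the Hamming distance is 5.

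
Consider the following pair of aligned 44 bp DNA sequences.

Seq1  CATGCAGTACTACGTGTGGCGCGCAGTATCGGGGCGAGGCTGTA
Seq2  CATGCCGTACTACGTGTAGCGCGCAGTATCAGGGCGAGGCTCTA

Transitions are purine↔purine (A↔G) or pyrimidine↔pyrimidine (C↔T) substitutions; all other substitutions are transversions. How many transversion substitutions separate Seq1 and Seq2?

2

Mismatches occur at site 6 (A↔C, transversion), site 18 (G↔A, transition), site 31 (G↔A, transition), site 42 (G↔C, transversion).
Of the 4 differences, 2 transitions and 2 transversions, so the answer is 2.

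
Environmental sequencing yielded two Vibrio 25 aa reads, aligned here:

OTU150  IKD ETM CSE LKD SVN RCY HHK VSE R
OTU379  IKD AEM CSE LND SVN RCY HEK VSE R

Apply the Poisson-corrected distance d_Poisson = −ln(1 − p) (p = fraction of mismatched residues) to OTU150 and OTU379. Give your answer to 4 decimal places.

0.1744

The sequences differ at positions 4 (E/A), 5 (T/E), 11 (K/N), 20 (H/E).
p = 4/25 = 0.160000.
d = −ln(1 − 0.160000) = −ln(0.840000) = 0.1744.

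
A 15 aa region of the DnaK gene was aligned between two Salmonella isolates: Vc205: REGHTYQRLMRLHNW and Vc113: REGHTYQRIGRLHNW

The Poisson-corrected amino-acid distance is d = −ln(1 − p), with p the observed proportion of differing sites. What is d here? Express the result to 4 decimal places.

Mismatches occur at site 9 (L/I), site 10 (M/G).
p = 2/15 = 0.133333.
d = −ln(1 − 0.133333) = −ln(0.866667) = 0.1431.

0.1431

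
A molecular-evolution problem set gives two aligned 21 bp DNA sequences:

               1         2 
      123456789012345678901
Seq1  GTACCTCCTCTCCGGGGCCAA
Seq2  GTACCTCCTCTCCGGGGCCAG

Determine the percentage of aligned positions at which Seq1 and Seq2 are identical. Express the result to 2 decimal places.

A single mismatch occurs at site 21 (A/G).
20 of the 21 sites match, so the percent identity is 20/21 × 100 = 95.24%.

95.24%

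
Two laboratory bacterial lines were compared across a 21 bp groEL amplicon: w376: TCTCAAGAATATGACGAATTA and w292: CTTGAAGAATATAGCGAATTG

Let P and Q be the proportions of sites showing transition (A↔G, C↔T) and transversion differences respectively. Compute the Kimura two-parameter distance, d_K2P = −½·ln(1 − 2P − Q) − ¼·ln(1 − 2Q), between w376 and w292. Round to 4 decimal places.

The sequences differ at positions 1 (T/C, transition), 2 (C/T, transition), 4 (C/G, transversion), 13 (G/A, transition), 14 (A/G, transition), 21 (A/G, transition).
Of the 6 differences, 5 transitions and 1 transversion over 21 sites: P = 5/21 = 0.238095, Q = 1/21 = 0.047619.
d = −0.5·ln(0.476191) − 0.25·ln(0.904762) = −0.5·(-0.741936) − 0.25·(-0.100083) = 0.3960.

0.3960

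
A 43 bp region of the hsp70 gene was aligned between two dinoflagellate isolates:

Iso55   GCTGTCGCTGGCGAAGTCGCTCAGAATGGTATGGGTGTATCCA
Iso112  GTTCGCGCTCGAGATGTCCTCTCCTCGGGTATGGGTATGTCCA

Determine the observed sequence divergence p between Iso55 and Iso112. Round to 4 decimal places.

Differing sites — 2:C/T; 4:G/C; 5:T/G; 10:G/C; 12:C/A; 15:A/T; 19:G/C; 20:C/T; 21:T/C; 22:C/T; 23:A/C; 24:G/C; 25:A/T; 26:A/C; 27:T/G; 37:G/A; 39:A/G.
There are 17 differences over 43 sites, so p = 17/43 = 0.3953.

0.3953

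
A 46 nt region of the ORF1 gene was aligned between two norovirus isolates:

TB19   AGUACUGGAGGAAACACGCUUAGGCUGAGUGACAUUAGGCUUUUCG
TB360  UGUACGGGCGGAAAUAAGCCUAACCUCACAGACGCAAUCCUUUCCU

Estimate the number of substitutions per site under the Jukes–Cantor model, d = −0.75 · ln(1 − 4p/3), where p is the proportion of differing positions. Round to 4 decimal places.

Mismatches occur at site 1 (A/U), site 6 (U/G), site 9 (A/C), site 15 (C/U), site 17 (C/A), site 20 (U/C), site 23 (G/A), site 24 (G/C), site 27 (G/C), site 29 (G/C), site 30 (U/A), site 34 (A/G), site 35 (U/C), site 36 (U/A), site 38 (G/U), site 39 (G/C), site 44 (U/C), site 46 (G/U).
p = 18/46 = 0.391304.
d = −0.75 · ln(1 − (4/3)·0.391304) = −0.75 · ln(0.478261) = −0.75 · (-0.737599) = 0.5532.

0.5532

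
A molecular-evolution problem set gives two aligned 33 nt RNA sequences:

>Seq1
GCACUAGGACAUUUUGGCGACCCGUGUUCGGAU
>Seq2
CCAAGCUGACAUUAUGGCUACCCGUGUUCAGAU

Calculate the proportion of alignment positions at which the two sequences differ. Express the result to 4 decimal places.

0.2424

Mismatches occur at site 1 (G→C), site 4 (C→A), site 5 (U→G), site 6 (A→C), site 7 (G→U), site 14 (U→A), site 19 (G→U), site 30 (G→A).
There are 8 differences over 33 sites, so p = 8/33 = 0.2424.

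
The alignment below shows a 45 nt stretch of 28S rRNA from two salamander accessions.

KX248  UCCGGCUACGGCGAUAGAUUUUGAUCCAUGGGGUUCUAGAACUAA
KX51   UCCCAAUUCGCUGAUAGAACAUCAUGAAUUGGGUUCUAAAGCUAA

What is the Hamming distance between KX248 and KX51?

The sequences differ at positions 4 (G/C), 5 (G/A), 6 (C/A), 8 (A/U), 11 (G/C), 12 (C/U), 19 (U/A), 20 (U/C), 21 (U/A), 23 (G/C), 26 (C/G), 27 (C/A), 30 (G/U), 39 (G/A), 41 (A/G).
That gives 15 mismatches out of 45 aligned sites, so the Hamming distance is 15.

15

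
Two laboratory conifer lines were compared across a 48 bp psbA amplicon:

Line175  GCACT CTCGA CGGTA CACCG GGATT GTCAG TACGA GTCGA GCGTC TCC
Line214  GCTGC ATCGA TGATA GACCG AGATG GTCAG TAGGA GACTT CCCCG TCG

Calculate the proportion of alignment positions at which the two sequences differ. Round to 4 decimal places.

0.3750

Mismatches occur at site 3 (A↔T), site 4 (C↔G), site 5 (T↔C), site 6 (C↔A), site 11 (C↔T), site 13 (G↔A), site 16 (C↔G), site 21 (G↔A), site 25 (T↔G), site 33 (C↔G), site 37 (T↔A), site 39 (G↔T), site 40 (A↔T), site 41 (G↔C), site 43 (G↔C), site 44 (T↔C), site 45 (C↔G), site 48 (C↔G).
There are 18 differences over 48 sites, so p = 18/48 = 0.3750.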